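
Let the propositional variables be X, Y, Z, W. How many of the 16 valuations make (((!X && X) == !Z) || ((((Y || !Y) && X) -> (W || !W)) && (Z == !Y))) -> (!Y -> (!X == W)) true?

Initial set: {((((!X && X) == !Z) || ((((Y || !Y) && X) -> (W || !W)) && (Z == !Y))) -> (!Y -> (!X == W)))}.
((((!X && X) == !Z) || ((((Y || !Y) && X) -> (W || !W)) && (Z == !Y))) -> (!Y -> (!X == W))): β-rule — branch into !(((!X && X) == !Z) || ((((Y || !Y) && X) -> (W || !W)) && (Z == !Y)))  //  (!Y -> (!X == W)).
  branch 1 (add !(((!X && X) == !Z) || ((((Y || !Y) && X) -> (W || !W)) && (Z == !Y)))):
    !(((!X && X) == !Z) || ((((Y || !Y) && X) -> (W || !W)) && (Z == !Y))): α-rule — add !((!X && X) == !Z), !((((Y || !Y) && X) -> (W || !W)) && (Z == !Y)).
    !((!X && X) == !Z): β-rule — branch into (!X && X), !!Z  //  !(!X && X), !Z.
      branch 1.1 (add (!X && X), !!Z):
        (!X && X): α-rule — add !X, X.
        × closes — contains both X and !X.
      branch 1.2 (add !(!X && X), !Z):
        !((((Y || !Y) && X) -> (W || !W)) && (Z == !Y)): β-rule — branch into !(((Y || !Y) && X) -> (W || !W))  //  !(Z == !Y).
          branch 1.2.1 (add !(((Y || !Y) && X) -> (W || !W))):
            !(((Y || !Y) && X) -> (W || !W)): α-rule — add ((Y || !Y) && X), !(W || !W).
            ((Y || !Y) && X): α-rule — add (Y || !Y), X.
            !(W || !W): α-rule — add !W, !!W.
            × closes — contains both W and !W.
          branch 1.2.2 (add !(Z == !Y)):
            !(!X && X): β-rule — branch into !!X  //  !X.
              branch 1.2.2.1 (add !!X):
                !(Z == !Y): β-rule — branch into Z, !!Y  //  !Z, !Y.
                  branch 1.2.2.1.1 (add Z, !!Y):
                    × closes — contains both Z and !Z.
                  branch 1.2.2.1.2 (add !Z, !Y):
                    ○ open, literals {X=T, Y=F, Z=F}.
              branch 1.2.2.2 (add !X):
                !(Z == !Y): β-rule — branch into Z, !!Y  //  !Z, !Y.
                  branch 1.2.2.2.1 (add Z, !!Y):
                    × closes — contains both Z and !Z.
                  branch 1.2.2.2.2 (add !Z, !Y):
                    ○ open, literals {X=F, Y=F, Z=F}.
  branch 2 (add (!Y -> (!X == W))):
    (!Y -> (!X == W)): β-rule — branch into !!Y  //  (!X == W).
      branch 2.1 (add !!Y):
        ○ open, literals {Y=T}.
      branch 2.2 (add (!X == W)):
        (!X == W): β-rule — branch into !X, W  //  !!X, !W.
          branch 2.2.1 (add !X, W):
            ○ open, literals {W=T, X=F}.
          branch 2.2.2 (add !!X, !W):
            ○ open, literals {W=F, X=T}.
4 branches closed, 5 open.
Each open branch fixes some atoms; the unmentioned ones are free. Counting distinct full assignments: branch {X=T, Y=F, Z=F} (W) contributes 2 new; branch {X=F, Y=F, Z=F} (W) contributes 2 new; branch {Y=T} (X, Z, W) contributes 8 new; branch {W=T, X=F} (Y, Z) contributes 1 new; branch {W=F, X=T} (Y, Z) contributes 1 new. Total: 14.

14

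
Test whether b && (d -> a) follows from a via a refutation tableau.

No

Initial set: {a; !(b && (d -> a))}.
!(b && (d -> a)): β-rule — branch into !b  //  !(d -> a).
  branch 1 (add !b):
    ○ open, literals {a=1, b=0}.
  branch 2 (add !(d -> a)):
    !(d -> a): α-rule — add d, !a.
    × closes — contains both a and !a.
1 branch closed, 1 open.
An open branch gives a countermodel: a=1, b=0 (unmentioned atoms arbitrary); the premises hold there but the conclusion fails.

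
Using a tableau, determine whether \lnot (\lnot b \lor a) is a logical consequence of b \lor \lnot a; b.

No

Initial set: {T (b \lor \lnot a); T b; F \lnot (\lnot b \lor a)}.
T (b \lor \lnot a): β-rule — branch into T b  //  T \lnot a.
  branch 1 (add T b):
    F \lnot (\lnot b \lor a): β-rule — branch into T \lnot b  //  T a.
      branch 1.1 (add T \lnot b):
        × closes — contains both b and \lnot b.
      branch 1.2 (add T a):
        ○ open, literals {a=1, b=1}.
  branch 2 (add T \lnot a):
    F \lnot (\lnot b \lor a): β-rule — branch into T \lnot b  //  T a.
      branch 2.1 (add T \lnot b):
        × closes — contains both b and \lnot b.
      branch 2.2 (add T a):
        × closes — contains both a and \lnot a.
3 branches closed, 1 open.
An open branch gives a countermodel: a=1, b=1 (unmentioned atoms arbitrary); the premises hold there but the conclusion fails.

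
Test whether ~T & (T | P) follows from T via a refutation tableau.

No

Initial set: {T; ~(~T & (T | P))}.
~(~T & (T | P)): β-rule — branch into ~~T  //  ~(T | P).
  branch 1 (add ~~T):
    ○ open, literals {T=1}.
  branch 2 (add ~(T | P)):
    ~(T | P): α-rule — add ~T, ~P.
    × closes — contains both T and ~T.
1 branch closed, 1 open.
An open branch gives a countermodel: T=1 (unmentioned atoms arbitrary); the premises hold there but the conclusion fails.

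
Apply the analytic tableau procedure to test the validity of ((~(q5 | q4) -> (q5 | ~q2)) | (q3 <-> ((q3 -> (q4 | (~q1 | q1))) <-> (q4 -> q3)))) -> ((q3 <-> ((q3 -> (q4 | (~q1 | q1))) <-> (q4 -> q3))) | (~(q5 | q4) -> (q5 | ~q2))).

Assume the negation and expand:
Initial set: {~(((~(q5 | q4) -> (q5 | ~q2)) | (q3 <-> ((q3 -> (q4 | (~q1 | q1))) <-> (q4 -> q3)))) -> ((q3 <-> ((q3 -> (q4 | (~q1 | q1))) <-> (q4 -> q3))) | (~(q5 | q4) -> (q5 | ~q2))))}.
~(((~(q5 | q4) -> (q5 | ~q2)) | (q3 <-> ((q3 -> (q4 | (~q1 | q1))) <-> (q4 -> q3)))) -> ((q3 <-> ((q3 -> (q4 | (~q1 | q1))) <-> (q4 -> q3))) | (~(q5 | q4) -> (q5 | ~q2)))): α-rule — add ((~(q5 | q4) -> (q5 | ~q2)) | (q3 <-> ((q3 -> (q4 | (~q1 | q1))) <-> (q4 -> q3)))), ~((q3 <-> ((q3 -> (q4 | (~q1 | q1))) <-> (q4 -> q3))) | (~(q5 | q4) -> (q5 | ~q2))).
~((q3 <-> ((q3 -> (q4 | (~q1 | q1))) <-> (q4 -> q3))) | (~(q5 | q4) -> (q5 | ~q2))): α-rule — add ~(q3 <-> ((q3 -> (q4 | (~q1 | q1))) <-> (q4 -> q3))), ~(~(q5 | q4) -> (q5 | ~q2)).
~(~(q5 | q4) -> (q5 | ~q2)): α-rule — add ~(q5 | q4), ~(q5 | ~q2).
~(q5 | q4): α-rule — add ~q5, ~q4.
~(q5 | ~q2): α-rule — add ~q5, ~~q2.
((~(q5 | q4) -> (q5 | ~q2)) | (q3 <-> ((q3 -> (q4 | (~q1 | q1))) <-> (q4 -> q3)))): β-rule — branch into (~(q5 | q4) -> (q5 | ~q2))  //  (q3 <-> ((q3 -> (q4 | (~q1 | q1))) <-> (q4 -> q3))).
  branch 1 (add (~(q5 | q4) -> (q5 | ~q2))):
    ~(q3 <-> ((q3 -> (q4 | (~q1 | q1))) <-> (q4 -> q3))): β-rule — branch into q3, ~((q3 -> (q4 | (~q1 | q1))) <-> (q4 -> q3))  //  ~q3, ((q3 -> (q4 | (~q1 | q1))) <-> (q4 -> q3)).
      branch 1.1 (add q3, ~((q3 -> (q4 | (~q1 | q1))) <-> (q4 -> q3))):
        (~(q5 | q4) -> (q5 | ~q2)): β-rule — branch into ~~(q5 | q4)  //  (q5 | ~q2).
          branch 1.1.1 (add ~~(q5 | q4)):
            ~((q3 -> (q4 | (~q1 | q1))) <-> (q4 -> q3)): β-rule — branch into (q3 -> (q4 | (~q1 | q1))), ~(q4 -> q3)  //  ~(q3 -> (q4 | (~q1 | q1))), (q4 -> q3).
              branch 1.1.1.1 (add (q3 -> (q4 | (~q1 | q1))), ~(q4 -> q3)):
                ~(q4 -> q3): α-rule — add q4, ~q3.
                × closes — contains both q4 and ~q4.
              branch 1.1.1.2 (add ~(q3 -> (q4 | (~q1 | q1))), (q4 -> q3)):
                ~(q3 -> (q4 | (~q1 | q1))): α-rule — add q3, ~(q4 | (~q1 | q1)).
                ~(q4 | (~q1 | q1)): α-rule — add ~q4, ~(~q1 | q1).
                ~(~q1 | q1): α-rule — add ~~q1, ~q1.
                × closes — contains both q1 and ~q1.
          branch 1.1.2 (add (q5 | ~q2)):
            ~((q3 -> (q4 | (~q1 | q1))) <-> (q4 -> q3)): β-rule — branch into (q3 -> (q4 | (~q1 | q1))), ~(q4 -> q3)  //  ~(q3 -> (q4 | (~q1 | q1))), (q4 -> q3).
              branch 1.1.2.1 (add (q3 -> (q4 | (~q1 | q1))), ~(q4 -> q3)):
                ~(q4 -> q3): α-rule — add q4, ~q3.
                × closes — contains both q4 and ~q4.
              branch 1.1.2.2 (add ~(q3 -> (q4 | (~q1 | q1))), (q4 -> q3)):
                ~(q3 -> (q4 | (~q1 | q1))): α-rule — add q3, ~(q4 | (~q1 | q1)).
                ~(q4 | (~q1 | q1)): α-rule — add ~q4, ~(~q1 | q1).
                ~(~q1 | q1): α-rule — add ~~q1, ~q1.
                × closes — contains both q1 and ~q1.
      branch 1.2 (add ~q3, ((q3 -> (q4 | (~q1 | q1))) <-> (q4 -> q3))):
        (~(q5 | q4) -> (q5 | ~q2)): β-rule — branch into ~~(q5 | q4)  //  (q5 | ~q2).
          branch 1.2.1 (add ~~(q5 | q4)):
            ((q3 -> (q4 | (~q1 | q1))) <-> (q4 -> q3)): β-rule — branch into (q3 -> (q4 | (~q1 | q1))), (q4 -> q3)  //  ~(q3 -> (q4 | (~q1 | q1))), ~(q4 -> q3).
              branch 1.2.1.1 (add (q3 -> (q4 | (~q1 | q1))), (q4 -> q3)):
                ~~(q5 | q4): β-rule — branch into q5  //  q4.
                  branch 1.2.1.1.1 (add q5):
                    × closes — contains both q5 and ~q5.
                  branch 1.2.1.1.2 (add q4):
                    × closes — contains both q4 and ~q4.
              branch 1.2.1.2 (add ~(q3 -> (q4 | (~q1 | q1))), ~(q4 -> q3)):
                ~(q3 -> (q4 | (~q1 | q1))): α-rule — add q3, ~(q4 | (~q1 | q1)).
                × closes — contains both q3 and ~q3.
          branch 1.2.2 (add (q5 | ~q2)):
            ((q3 -> (q4 | (~q1 | q1))) <-> (q4 -> q3)): β-rule — branch into (q3 -> (q4 | (~q1 | q1))), (q4 -> q3)  //  ~(q3 -> (q4 | (~q1 | q1))), ~(q4 -> q3).
              branch 1.2.2.1 (add (q3 -> (q4 | (~q1 | q1))), (q4 -> q3)):
                (q5 | ~q2): β-rule — branch into q5  //  ~q2.
                  branch 1.2.2.1.1 (add q5):
                    × closes — contains both q5 and ~q5.
                  branch 1.2.2.1.2 (add ~q2):
                    × closes — contains both q2 and ~q2.
              branch 1.2.2.2 (add ~(q3 -> (q4 | (~q1 | q1))), ~(q4 -> q3)):
                ~(q3 -> (q4 | (~q1 | q1))): α-rule — add q3, ~(q4 | (~q1 | q1)).
                × closes — contains both q3 and ~q3.
  branch 2 (add (q3 <-> ((q3 -> (q4 | (~q1 | q1))) <-> (q4 -> q3)))):
    ~(q3 <-> ((q3 -> (q4 | (~q1 | q1))) <-> (q4 -> q3))): β-rule — branch into q3, ~((q3 -> (q4 | (~q1 | q1))) <-> (q4 -> q3))  //  ~q3, ((q3 -> (q4 | (~q1 | q1))) <-> (q4 -> q3)).
      branch 2.1 (add q3, ~((q3 -> (q4 | (~q1 | q1))) <-> (q4 -> q3))):
        (q3 <-> ((q3 -> (q4 | (~q1 | q1))) <-> (q4 -> q3))): β-rule — branch into q3, ((q3 -> (q4 | (~q1 | q1))) <-> (q4 -> q3))  //  ~q3, ~((q3 -> (q4 | (~q1 | q1))) <-> (q4 -> q3)).
          branch 2.1.1 (add q3, ((q3 -> (q4 | (~q1 | q1))) <-> (q4 -> q3))):
            ~((q3 -> (q4 | (~q1 | q1))) <-> (q4 -> q3)): β-rule — branch into (q3 -> (q4 | (~q1 | q1))), ~(q4 -> q3)  //  ~(q3 -> (q4 | (~q1 | q1))), (q4 -> q3).
              branch 2.1.1.1 (add (q3 -> (q4 | (~q1 | q1))), ~(q4 -> q3)):
                ~(q4 -> q3): α-rule — add q4, ~q3.
                × closes — contains both q4 and ~q4.
              branch 2.1.1.2 (add ~(q3 -> (q4 | (~q1 | q1))), (q4 -> q3)):
                ~(q3 -> (q4 | (~q1 | q1))): α-rule — add q3, ~(q4 | (~q1 | q1)).
                ~(q4 | (~q1 | q1)): α-rule — add ~q4, ~(~q1 | q1).
                ~(~q1 | q1): α-rule — add ~~q1, ~q1.
                × closes — contains both q1 and ~q1.
          branch 2.1.2 (add ~q3, ~((q3 -> (q4 | (~q1 | q1))) <-> (q4 -> q3))):
            × closes — contains both q3 and ~q3.
      branch 2.2 (add ~q3, ((q3 -> (q4 | (~q1 | q1))) <-> (q4 -> q3))):
        (q3 <-> ((q3 -> (q4 | (~q1 | q1))) <-> (q4 -> q3))): β-rule — branch into q3, ((q3 -> (q4 | (~q1 | q1))) <-> (q4 -> q3))  //  ~q3, ~((q3 -> (q4 | (~q1 | q1))) <-> (q4 -> q3)).
          branch 2.2.1 (add q3, ((q3 -> (q4 | (~q1 | q1))) <-> (q4 -> q3))):
            × closes — contains both q3 and ~q3.
          branch 2.2.2 (add ~q3, ~((q3 -> (q4 | (~q1 | q1))) <-> (q4 -> q3))):
            ((q3 -> (q4 | (~q1 | q1))) <-> (q4 -> q3)): β-rule — branch into (q3 -> (q4 | (~q1 | q1))), (q4 -> q3)  //  ~(q3 -> (q4 | (~q1 | q1))), ~(q4 -> q3).
              branch 2.2.2.1 (add (q3 -> (q4 | (~q1 | q1))), (q4 -> q3)):
                ~((q3 -> (q4 | (~q1 | q1))) <-> (q4 -> q3)): β-rule — branch into (q3 -> (q4 | (~q1 | q1))), ~(q4 -> q3)  //  ~(q3 -> (q4 | (~q1 | q1))), (q4 -> q3).
                  branch 2.2.2.1.1 (add (q3 -> (q4 | (~q1 | q1))), ~(q4 -> q3)):
                    ~(q4 -> q3): α-rule — add q4, ~q3.
                    × closes — contains both q4 and ~q4.
                  branch 2.2.2.1.2 (add ~(q3 -> (q4 | (~q1 | q1))), (q4 -> q3)):
                    ~(q3 -> (q4 | (~q1 | q1))): α-rule — add q3, ~(q4 | (~q1 | q1)).
                    × closes — contains both q3 and ~q3.
              branch 2.2.2.2 (add ~(q3 -> (q4 | (~q1 | q1))), ~(q4 -> q3)):
                ~(q3 -> (q4 | (~q1 | q1))): α-rule — add q3, ~(q4 | (~q1 | q1)).
                × closes — contains both q3 and ~q3.
All 17 branches close.
Every branch closed, so the negation is unsatisfiable and the formula is valid.

Valid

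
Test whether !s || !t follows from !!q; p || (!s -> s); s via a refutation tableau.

No

Initial set: {T !!q; T (p || (!s -> s)); T s; F (!s || !t)}.
T !!q: drop double negation, giving T q.
F (!s || !t): α-rule — add F !s, F !t.
T (p || (!s -> s)): β-rule — branch into T p  //  T (!s -> s).
  branch 1 (add T p):
    ○ open, literals {p=true, q=true, s=true, t=true}.
  branch 2 (add T (!s -> s)):
    T (!s -> s): β-rule — branch into F !s  //  T s.
      branch 2.1 (add F !s):
        ○ open, literals {q=true, s=true, t=true}.
      branch 2.2 (add T s):
        ○ open, literals {q=true, s=true, t=true}.
0 branches closed, 3 open.
An open branch gives a countermodel: p=true, q=true, s=true, t=true (unmentioned atoms arbitrary); the premises hold there but the conclusion fails.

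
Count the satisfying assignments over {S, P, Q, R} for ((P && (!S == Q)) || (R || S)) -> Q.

10

Initial set: {T (((P && (!S == Q)) || (R || S)) -> Q)}.
T (((P && (!S == Q)) || (R || S)) -> Q): β-rule — branch into F ((P && (!S == Q)) || (R || S))  //  T Q.
  branch 1 (add F ((P && (!S == Q)) || (R || S))):
    F ((P && (!S == Q)) || (R || S)): α-rule — add F (P && (!S == Q)), F (R || S).
    F (R || S): α-rule — add F R, F S.
    F (P && (!S == Q)): β-rule — branch into F P  //  F (!S == Q).
      branch 1.1 (add F P):
        ○ open, literals {P=F, R=F, S=F}.
      branch 1.2 (add F (!S == Q)):
        F (!S == Q): β-rule — branch into T !S, F Q  //  F !S, T Q.
          branch 1.2.1 (add T !S, F Q):
            ○ open, literals {Q=F, R=F, S=F}.
          branch 1.2.2 (add F !S, T Q):
            × closes — contains both S and !S.
  branch 2 (add T Q):
    ○ open, literals {Q=T}.
1 branch closed, 3 open.
Each open branch fixes some atoms; the unmentioned ones are free. Counting distinct full assignments: branch {P=F, R=F, S=F} (Q) contributes 2 new; branch {Q=F, R=F, S=F} (P) contributes 1 new; branch {Q=T} (S, P, R) contributes 7 new. Total: 10.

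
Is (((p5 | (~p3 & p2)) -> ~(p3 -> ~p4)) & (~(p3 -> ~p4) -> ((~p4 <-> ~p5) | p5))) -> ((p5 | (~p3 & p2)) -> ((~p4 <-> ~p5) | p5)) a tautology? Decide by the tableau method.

Valid

Assume the negation and expand:
Initial set: {F ((((p5 | (~p3 & p2)) -> ~(p3 -> ~p4)) & (~(p3 -> ~p4) -> ((~p4 <-> ~p5) | p5))) -> ((p5 | (~p3 & p2)) -> ((~p4 <-> ~p5) | p5)))}.
F ((((p5 | (~p3 & p2)) -> ~(p3 -> ~p4)) & (~(p3 -> ~p4) -> ((~p4 <-> ~p5) | p5))) -> ((p5 | (~p3 & p2)) -> ((~p4 <-> ~p5) | p5))): α-rule — add T (((p5 | (~p3 & p2)) -> ~(p3 -> ~p4)) & (~(p3 -> ~p4) -> ((~p4 <-> ~p5) | p5))), F ((p5 | (~p3 & p2)) -> ((~p4 <-> ~p5) | p5)).
T (((p5 | (~p3 & p2)) -> ~(p3 -> ~p4)) & (~(p3 -> ~p4) -> ((~p4 <-> ~p5) | p5))): α-rule — add T ((p5 | (~p3 & p2)) -> ~(p3 -> ~p4)), T (~(p3 -> ~p4) -> ((~p4 <-> ~p5) | p5)).
F ((p5 | (~p3 & p2)) -> ((~p4 <-> ~p5) | p5)): α-rule — add T (p5 | (~p3 & p2)), F ((~p4 <-> ~p5) | p5).
F ((~p4 <-> ~p5) | p5): α-rule — add F (~p4 <-> ~p5), F p5.
T ((p5 | (~p3 & p2)) -> ~(p3 -> ~p4)): β-rule — branch into F (p5 | (~p3 & p2))  //  T ~(p3 -> ~p4).
  branch 1 (add F (p5 | (~p3 & p2))):
    F (p5 | (~p3 & p2)): α-rule — add F p5, F (~p3 & p2).
    T (~(p3 -> ~p4) -> ((~p4 <-> ~p5) | p5)): β-rule — branch into F ~(p3 -> ~p4)  //  T ((~p4 <-> ~p5) | p5).
      branch 1.1 (add F ~(p3 -> ~p4)):
        T (p5 | (~p3 & p2)): β-rule — branch into T p5  //  T (~p3 & p2).
          branch 1.1.1 (add T p5):
            × closes — contains both p5 and ~p5.
          branch 1.1.2 (add T (~p3 & p2)):
            T (~p3 & p2): α-rule — add T ~p3, T p2.
            F (~p4 <-> ~p5): β-rule — branch into T ~p4, F ~p5  //  F ~p4, T ~p5.
              branch 1.1.2.1 (add T ~p4, F ~p5):
                × closes — contains both p5 and ~p5.
              branch 1.1.2.2 (add F ~p4, T ~p5):
                F (~p3 & p2): β-rule — branch into F ~p3  //  F p2.
                  branch 1.1.2.2.1 (add F ~p3):
                    × closes — contains both p3 and ~p3.
                  branch 1.1.2.2.2 (add F p2):
                    × closes — contains both p2 and ~p2.
      branch 1.2 (add T ((~p4 <-> ~p5) | p5)):
        T (p5 | (~p3 & p2)): β-rule — branch into T p5  //  T (~p3 & p2).
          branch 1.2.1 (add T p5):
            × closes — contains both p5 and ~p5.
          branch 1.2.2 (add T (~p3 & p2)):
            T (~p3 & p2): α-rule — add T ~p3, T p2.
            F (~p4 <-> ~p5): β-rule — branch into T ~p4, F ~p5  //  F ~p4, T ~p5.
              branch 1.2.2.1 (add T ~p4, F ~p5):
                × closes — contains both p5 and ~p5.
              branch 1.2.2.2 (add F ~p4, T ~p5):
                F (~p3 & p2): β-rule — branch into F ~p3  //  F p2.
                  branch 1.2.2.2.1 (add F ~p3):
                    × closes — contains both p3 and ~p3.
                  branch 1.2.2.2.2 (add F p2):
                    × closes — contains both p2 and ~p2.
  branch 2 (add T ~(p3 -> ~p4)):
    T ~(p3 -> ~p4): α-rule — add T p3, F ~p4.
    T (~(p3 -> ~p4) -> ((~p4 <-> ~p5) | p5)): β-rule — branch into F ~(p3 -> ~p4)  //  T ((~p4 <-> ~p5) | p5).
      branch 2.1 (add F ~(p3 -> ~p4)):
        T (p5 | (~p3 & p2)): β-rule — branch into T p5  //  T (~p3 & p2).
          branch 2.1.1 (add T p5):
            × closes — contains both p5 and ~p5.
          branch 2.1.2 (add T (~p3 & p2)):
            T (~p3 & p2): α-rule — add T ~p3, T p2.
            × closes — contains both p3 and ~p3.
      branch 2.2 (add T ((~p4 <-> ~p5) | p5)):
        T (p5 | (~p3 & p2)): β-rule — branch into T p5  //  T (~p3 & p2).
          branch 2.2.1 (add T p5):
            × closes — contains both p5 and ~p5.
          branch 2.2.2 (add T (~p3 & p2)):
            T (~p3 & p2): α-rule — add T ~p3, T p2.
            × closes — contains both p3 and ~p3.
All 12 branches close.
Every branch closed, so the negation is unsatisfiable and the formula is valid.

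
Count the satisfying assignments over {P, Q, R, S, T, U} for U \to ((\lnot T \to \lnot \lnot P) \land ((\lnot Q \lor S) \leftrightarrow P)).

46

Initial set: {(U \to ((\lnot T \to \lnot \lnot P) \land ((\lnot Q \lor S) \leftrightarrow P)))}.
(U \to ((\lnot T \to \lnot \lnot P) \land ((\lnot Q \lor S) \leftrightarrow P))): β-rule — branch into \lnot U  //  ((\lnot T \to \lnot \lnot P) \land ((\lnot Q \lor S) \leftrightarrow P)).
  branch 1 (add \lnot U):
    ○ open, literals {U=0}.
  branch 2 (add ((\lnot T \to \lnot \lnot P) \land ((\lnot Q \lor S) \leftrightarrow P))):
    ((\lnot T \to \lnot \lnot P) \land ((\lnot Q \lor S) \leftrightarrow P)): α-rule — add (\lnot T \to \lnot \lnot P), ((\lnot Q \lor S) \leftrightarrow P).
    (\lnot T \to \lnot \lnot P): β-rule — branch into \lnot \lnot T  //  \lnot \lnot P.
      branch 2.1 (add \lnot \lnot T):
        ((\lnot Q \lor S) \leftrightarrow P): β-rule — branch into (\lnot Q \lor S), P  //  \lnot (\lnot Q \lor S), \lnot P.
          branch 2.1.1 (add (\lnot Q \lor S), P):
            (\lnot Q \lor S): β-rule — branch into \lnot Q  //  S.
              branch 2.1.1.1 (add \lnot Q):
                ○ open, literals {P=1, Q=0, T=1}.
              branch 2.1.1.2 (add S):
                ○ open, literals {P=1, S=1, T=1}.
          branch 2.1.2 (add \lnot (\lnot Q \lor S), \lnot P):
            \lnot (\lnot Q \lor S): α-rule — add \lnot \lnot Q, \lnot S.
            ○ open, literals {P=0, Q=1, S=0, T=1}.
      branch 2.2 (add \lnot \lnot P):
        \lnot \lnot P: drop double negation, giving P.
        ((\lnot Q \lor S) \leftrightarrow P): β-rule — branch into (\lnot Q \lor S), P  //  \lnot (\lnot Q \lor S), \lnot P.
          branch 2.2.1 (add (\lnot Q \lor S), P):
            (\lnot Q \lor S): β-rule — branch into \lnot Q  //  S.
              branch 2.2.1.1 (add \lnot Q):
                ○ open, literals {P=1, Q=0}.
              branch 2.2.1.2 (add S):
                ○ open, literals {P=1, S=1}.
          branch 2.2.2 (add \lnot (\lnot Q \lor S), \lnot P):
            × closes — contains both P and \lnot P.
1 branch closed, 6 open.
Each open branch fixes some atoms; the unmentioned ones are free. Counting distinct full assignments: branch {U=0} (P, Q, R, S, T) contributes 32 new; branch {P=1, Q=0, T=1} (R, S, U) contributes 4 new; branch {P=1, S=1, T=1} (Q, R, U) contributes 2 new; branch {P=0, Q=1, S=0, T=1} (R, U) contributes 2 new; branch {P=1, Q=0} (R, S, T, U) contributes 4 new; branch {P=1, S=1} (Q, R, T, U) contributes 2 new. Total: 46.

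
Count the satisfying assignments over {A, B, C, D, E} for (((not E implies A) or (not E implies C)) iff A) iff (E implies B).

Initial set: {((((not E implies A) or (not E implies C)) iff A) iff (E implies B))}.
((((not E implies A) or (not E implies C)) iff A) iff (E implies B)): β-rule — branch into (((not E implies A) or (not E implies C)) iff A), (E implies B)  //  not (((not E implies A) or (not E implies C)) iff A), not (E implies B).
  branch 1 (add (((not E implies A) or (not E implies C)) iff A), (E implies B)):
    (((not E implies A) or (not E implies C)) iff A): β-rule — branch into ((not E implies A) or (not E implies C)), A  //  not ((not E implies A) or (not E implies C)), not A.
      branch 1.1 (add ((not E implies A) or (not E implies C)), A):
        (E implies B): β-rule — branch into not E  //  B.
          branch 1.1.1 (add not E):
            ((not E implies A) or (not E implies C)): β-rule — branch into (not E implies A)  //  (not E implies C).
              branch 1.1.1.1 (add (not E implies A)):
                (not E implies A): β-rule — branch into not not E  //  A.
                  branch 1.1.1.1.1 (add not not E):
                    × closes — contains both E and not E.
                  branch 1.1.1.1.2 (add A):
                    ○ open, literals {A=1, E=0}.
              branch 1.1.1.2 (add (not E implies C)):
                (not E implies C): β-rule — branch into not not E  //  C.
                  branch 1.1.1.2.1 (add not not E):
                    × closes — contains both E and not E.
                  branch 1.1.1.2.2 (add C):
                    ○ open, literals {A=1, C=1, E=0}.
          branch 1.1.2 (add B):
            ((not E implies A) or (not E implies C)): β-rule — branch into (not E implies A)  //  (not E implies C).
              branch 1.1.2.1 (add (not E implies A)):
                (not E implies A): β-rule — branch into not not E  //  A.
                  branch 1.1.2.1.1 (add not not E):
                    ○ open, literals {A=1, B=1, E=1}.
                  branch 1.1.2.1.2 (add A):
                    ○ open, literals {A=1, B=1}.
              branch 1.1.2.2 (add (not E implies C)):
                (not E implies C): β-rule — branch into not not E  //  C.
                  branch 1.1.2.2.1 (add not not E):
                    ○ open, literals {A=1, B=1, E=1}.
                  branch 1.1.2.2.2 (add C):
                    ○ open, literals {A=1, B=1, C=1}.
      branch 1.2 (add not ((not E implies A) or (not E implies C)), not A):
        not ((not E implies A) or (not E implies C)): α-rule — add not (not E implies A), not (not E implies C).
        not (not E implies A): α-rule — add not E, not A.
        not (not E implies C): α-rule — add not E, not C.
        (E implies B): β-rule — branch into not E  //  B.
          branch 1.2.1 (add not E):
            ○ open, literals {A=0, C=0, E=0}.
          branch 1.2.2 (add B):
            ○ open, literals {A=0, B=1, C=0, E=0}.
  branch 2 (add not (((not E implies A) or (not E implies C)) iff A), not (E implies B)):
    not (E implies B): α-rule — add E, not B.
    not (((not E implies A) or (not E implies C)) iff A): β-rule — branch into ((not E implies A) or (not E implies C)), not A  //  not ((not E implies A) or (not E implies C)), A.
      branch 2.1 (add ((not E implies A) or (not E implies C)), not A):
        ((not E implies A) or (not E implies C)): β-rule — branch into (not E implies A)  //  (not E implies C).
          branch 2.1.1 (add (not E implies A)):
            (not E implies A): β-rule — branch into not not E  //  A.
              branch 2.1.1.1 (add not not E):
                ○ open, literals {A=0, B=0, E=1}.
              branch 2.1.1.2 (add A):
                × closes — contains both A and not A.
          branch 2.1.2 (add (not E implies C)):
            (not E implies C): β-rule — branch into not not E  //  C.
              branch 2.1.2.1 (add not not E):
                ○ open, literals {A=0, B=0, E=1}.
              branch 2.1.2.2 (add C):
                ○ open, literals {A=0, B=0, C=1, E=1}.
      branch 2.2 (add not ((not E implies A) or (not E implies C)), A):
        not ((not E implies A) or (not E implies C)): α-rule — add not (not E implies A), not (not E implies C).
        not (not E implies A): α-rule — add not E, not A.
        × closes — contains both E and not E.
4 branches closed, 11 open.
Each open branch fixes some atoms; the unmentioned ones are free. Counting distinct full assignments: branch {A=1, E=0} (B, C, D) contributes 8 new; branch {A=1, C=1, E=0} (B, D) contributes 0 new; branch {A=1, B=1, E=1} (C, D) contributes 4 new; branch {A=1, B=1} (C, D, E) contributes 0 new; branch {A=1, B=1, E=1} (C, D) contributes 0 new; branch {A=1, B=1, C=1} (D, E) contributes 0 new; branch {A=0, C=0, E=0} (B, D) contributes 4 new; branch {A=0, B=1, C=0, E=0} (D) contributes 0 new; branch {A=0, B=0, E=1} (C, D) contributes 4 new; branch {A=0, B=0, E=1} (C, D) contributes 0 new; branch {A=0, B=0, C=1, E=1} (D) contributes 0 new. Total: 20.

20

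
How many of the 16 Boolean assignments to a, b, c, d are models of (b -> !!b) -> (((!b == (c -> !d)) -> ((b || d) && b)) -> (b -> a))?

Initial set: {((b -> !!b) -> (((!b == (c -> !d)) -> ((b || d) && b)) -> (b -> a)))}.
((b -> !!b) -> (((!b == (c -> !d)) -> ((b || d) && b)) -> (b -> a))): β-rule — branch into !(b -> !!b)  //  (((!b == (c -> !d)) -> ((b || d) && b)) -> (b -> a)).
  branch 1 (add !(b -> !!b)):
    !(b -> !!b): α-rule — add b, !!!b.
    !!!b: drop double negation, giving !b.
    × closes — contains both b and !b.
  branch 2 (add (((!b == (c -> !d)) -> ((b || d) && b)) -> (b -> a))):
    (((!b == (c -> !d)) -> ((b || d) && b)) -> (b -> a)): β-rule — branch into !((!b == (c -> !d)) -> ((b || d) && b))  //  (b -> a).
      branch 2.1 (add !((!b == (c -> !d)) -> ((b || d) && b))):
        !((!b == (c -> !d)) -> ((b || d) && b)): α-rule — add (!b == (c -> !d)), !((b || d) && b).
        (!b == (c -> !d)): β-rule — branch into !b, (c -> !d)  //  !!b, !(c -> !d).
          branch 2.1.1 (add !b, (c -> !d)):
            !((b || d) && b): β-rule — branch into !(b || d)  //  !b.
              branch 2.1.1.1 (add !(b || d)):
                !(b || d): α-rule — add !b, !d.
                (c -> !d): β-rule — branch into !c  //  !d.
                  branch 2.1.1.1.1 (add !c):
                    ○ open, literals {b=F, c=F, d=F}.
                  branch 2.1.1.1.2 (add !d):
                    ○ open, literals {b=F, d=F}.
              branch 2.1.1.2 (add !b):
                (c -> !d): β-rule — branch into !c  //  !d.
                  branch 2.1.1.2.1 (add !c):
                    ○ open, literals {b=F, c=F}.
                  branch 2.1.1.2.2 (add !d):
                    ○ open, literals {b=F, d=F}.
          branch 2.1.2 (add !!b, !(c -> !d)):
            !(c -> !d): α-rule — add c, !!d.
            !((b || d) && b): β-rule — branch into !(b || d)  //  !b.
              branch 2.1.2.1 (add !(b || d)):
                !(b || d): α-rule — add !b, !d.
                × closes — contains both b and !b.
              branch 2.1.2.2 (add !b):
                × closes — contains both b and !b.
      branch 2.2 (add (b -> a)):
        (b -> a): β-rule — branch into !b  //  a.
          branch 2.2.1 (add !b):
            ○ open, literals {b=F}.
          branch 2.2.2 (add a):
            ○ open, literals {a=T}.
3 branches closed, 6 open.
Each open branch fixes some atoms; the unmentioned ones are free. Counting distinct full assignments: branch {b=F, c=F, d=F} (a) contributes 2 new; branch {b=F, d=F} (a, c) contributes 2 new; branch {b=F, c=F} (a, d) contributes 2 new; branch {b=F, d=F} (a, c) contributes 0 new; branch {b=F} (a, c, d) contributes 2 new; branch {a=T} (b, c, d) contributes 4 new. Total: 12.

12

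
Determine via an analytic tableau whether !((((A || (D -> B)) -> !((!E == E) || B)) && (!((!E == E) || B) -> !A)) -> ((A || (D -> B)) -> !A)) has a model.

Unsatisfiable

Initial set: {!((((A || (D -> B)) -> !((!E == E) || B)) && (!((!E == E) || B) -> !A)) -> ((A || (D -> B)) -> !A))}.
!((((A || (D -> B)) -> !((!E == E) || B)) && (!((!E == E) || B) -> !A)) -> ((A || (D -> B)) -> !A)): α-rule — add (((A || (D -> B)) -> !((!E == E) || B)) && (!((!E == E) || B) -> !A)), !((A || (D -> B)) -> !A).
(((A || (D -> B)) -> !((!E == E) || B)) && (!((!E == E) || B) -> !A)): α-rule — add ((A || (D -> B)) -> !((!E == E) || B)), (!((!E == E) || B) -> !A).
!((A || (D -> B)) -> !A): α-rule — add (A || (D -> B)), !!A.
((A || (D -> B)) -> !((!E == E) || B)): β-rule — branch into !(A || (D -> B))  //  !((!E == E) || B).
  branch 1 (add !(A || (D -> B))):
    !(A || (D -> B)): α-rule — add !A, !(D -> B).
    × closes — contains both A and !A.
  branch 2 (add !((!E == E) || B)):
    !((!E == E) || B): α-rule — add !(!E == E), !B.
    (!((!E == E) || B) -> !A): β-rule — branch into !!((!E == E) || B)  //  !A.
      branch 2.1 (add !!((!E == E) || B)):
        (A || (D -> B)): β-rule — branch into A  //  (D -> B).
          branch 2.1.1 (add A):
            !(!E == E): β-rule — branch into !E, !E  //  !!E, E.
              branch 2.1.1.1 (add !E, !E):
                !!((!E == E) || B): β-rule — branch into (!E == E)  //  B.
                  branch 2.1.1.1.1 (add (!E == E)):
                    (!E == E): β-rule — branch into !E, E  //  !!E, !E.
                      branch 2.1.1.1.1.1 (add !E, E):
                        × closes — contains both E and !E.
                      branch 2.1.1.1.1.2 (add !!E, !E):
                        × closes — contains both E and !E.
                  branch 2.1.1.1.2 (add B):
                    × closes — contains both B and !B.
              branch 2.1.1.2 (add !!E, E):
                !!((!E == E) || B): β-rule — branch into (!E == E)  //  B.
                  branch 2.1.1.2.1 (add (!E == E)):
                    (!E == E): β-rule — branch into !E, E  //  !!E, !E.
                      branch 2.1.1.2.1.1 (add !E, E):
                        × closes — contains both E and !E.
                      branch 2.1.1.2.1.2 (add !!E, !E):
                        × closes — contains both E and !E.
                  branch 2.1.1.2.2 (add B):
                    × closes — contains both B and !B.
          branch 2.1.2 (add (D -> B)):
            !(!E == E): β-rule — branch into !E, !E  //  !!E, E.
              branch 2.1.2.1 (add !E, !E):
                !!((!E == E) || B): β-rule — branch into (!E == E)  //  B.
                  branch 2.1.2.1.1 (add (!E == E)):
                    (D -> B): β-rule — branch into !D  //  B.
                      branch 2.1.2.1.1.1 (add !D):
                        (!E == E): β-rule — branch into !E, E  //  !!E, !E.
                          branch 2.1.2.1.1.1.1 (add !E, E):
                            × closes — contains both E and !E.
                          branch 2.1.2.1.1.1.2 (add !!E, !E):
                            × closes — contains both E and !E.
                      branch 2.1.2.1.1.2 (add B):
                        × closes — contains both B and !B.
                  branch 2.1.2.1.2 (add B):
                    × closes — contains both B and !B.
              branch 2.1.2.2 (add !!E, E):
                !!((!E == E) || B): β-rule — branch into (!E == E)  //  B.
                  branch 2.1.2.2.1 (add (!E == E)):
                    (D -> B): β-rule — branch into !D  //  B.
                      branch 2.1.2.2.1.1 (add !D):
                        (!E == E): β-rule — branch into !E, E  //  !!E, !E.
                          branch 2.1.2.2.1.1.1 (add !E, E):
                            × closes — contains both E and !E.
                          branch 2.1.2.2.1.1.2 (add !!E, !E):
                            × closes — contains both E and !E.
                      branch 2.1.2.2.1.2 (add B):
                        × closes — contains both B and !B.
                  branch 2.1.2.2.2 (add B):
                    × closes — contains both B and !B.
      branch 2.2 (add !A):
        × closes — contains both A and !A.
All 16 branches close.
Every branch closed; the formula is unsatisfiable.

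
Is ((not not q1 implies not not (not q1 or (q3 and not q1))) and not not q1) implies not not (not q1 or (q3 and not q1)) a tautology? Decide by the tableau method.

Valid

Assume the negation and expand:
Initial set: {F (((not not q1 implies not not (not q1 or (q3 and not q1))) and not not q1) implies not not (not q1 or (q3 and not q1)))}.
F (((not not q1 implies not not (not q1 or (q3 and not q1))) and not not q1) implies not not (not q1 or (q3 and not q1))): α-rule — add T ((not not q1 implies not not (not q1 or (q3 and not q1))) and not not q1), F not not (not q1 or (q3 and not q1)).
T ((not not q1 implies not not (not q1 or (q3 and not q1))) and not not q1): α-rule — add T (not not q1 implies not not (not q1 or (q3 and not q1))), T not not q1.
F not not (not q1 or (q3 and not q1)): drop double negation, giving F (not q1 or (q3 and not q1)).
T not not q1: drop double negation, giving T q1.
F (not q1 or (q3 and not q1)): α-rule — add F not q1, F (q3 and not q1).
T (not not q1 implies not not (not q1 or (q3 and not q1))): β-rule — branch into F not not q1  //  T not not (not q1 or (q3 and not q1)).
  branch 1 (add F not not q1):
    F not not q1: drop double negation, giving F q1.
    × closes — contains both q1 and not q1.
  branch 2 (add T not not (not q1 or (q3 and not q1))):
    T not not (not q1 or (q3 and not q1)): drop double negation, giving T (not q1 or (q3 and not q1)).
    F (q3 and not q1): β-rule — branch into F q3  //  F not q1.
      branch 2.1 (add F q3):
        T (not q1 or (q3 and not q1)): β-rule — branch into T not q1  //  T (q3 and not q1).
          branch 2.1.1 (add T not q1):
            × closes — contains both q1 and not q1.
          branch 2.1.2 (add T (q3 and not q1)):
            T (q3 and not q1): α-rule — add T q3, T not q1.
            × closes — contains both q3 and not q3.
      branch 2.2 (add F not q1):
        T (not q1 or (q3 and not q1)): β-rule — branch into T not q1  //  T (q3 and not q1).
          branch 2.2.1 (add T not q1):
            × closes — contains both q1 and not q1.
          branch 2.2.2 (add T (q3 and not q1)):
            T (q3 and not q1): α-rule — add T q3, T not q1.
            × closes — contains both q1 and not q1.
All 5 branches close.
Every branch closed, so the negation is unsatisfiable and the formula is valid.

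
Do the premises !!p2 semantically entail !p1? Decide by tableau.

Initial set: {!!p2; !!p1}.
!!p2: drop double negation, giving p2.
○ open, literals {p1=1, p2=1}.
0 branches closed, 1 open.
An open branch gives a countermodel: p1=1, p2=1 (unmentioned atoms arbitrary); the premises hold there but the conclusion fails.

No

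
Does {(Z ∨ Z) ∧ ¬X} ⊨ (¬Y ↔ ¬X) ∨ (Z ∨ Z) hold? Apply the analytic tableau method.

Initial set: {((Z ∨ Z) ∧ ¬X); ¬((¬Y ↔ ¬X) ∨ (Z ∨ Z))}.
((Z ∨ Z) ∧ ¬X): α-rule — add (Z ∨ Z), ¬X.
¬((¬Y ↔ ¬X) ∨ (Z ∨ Z)): α-rule — add ¬(¬Y ↔ ¬X), ¬(Z ∨ Z).
¬(Z ∨ Z): α-rule — add ¬Z, ¬Z.
(Z ∨ Z): β-rule — branch into Z  //  Z.
  branch 1 (add Z):
    × closes — contains both Z and ¬Z.
  branch 2 (add Z):
    × closes — contains both Z and ¬Z.
All 2 branches close.
Every branch closed, so the premises entail the conclusion.

Yes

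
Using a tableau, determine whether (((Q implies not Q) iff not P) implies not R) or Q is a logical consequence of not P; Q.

Initial set: {not P; Q; not ((((Q implies not Q) iff not P) implies not R) or Q)}.
not ((((Q implies not Q) iff not P) implies not R) or Q): α-rule — add not (((Q implies not Q) iff not P) implies not R), not Q.
× closes — contains both Q and not Q.
All 1 branch closes.
Every branch closed, so the premises entail the conclusion.

Yes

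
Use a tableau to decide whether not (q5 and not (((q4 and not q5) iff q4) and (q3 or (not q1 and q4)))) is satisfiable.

Satisfiable

Initial set: {not (q5 and not (((q4 and not q5) iff q4) and (q3 or (not q1 and q4))))}.
not (q5 and not (((q4 and not q5) iff q4) and (q3 or (not q1 and q4)))): β-rule — branch into not q5  //  not not (((q4 and not q5) iff q4) and (q3 or (not q1 and q4))).
  branch 1 (add not q5):
    ○ open, literals {q5=F}.
  branch 2 (add not not (((q4 and not q5) iff q4) and (q3 or (not q1 and q4)))):
    not not (((q4 and not q5) iff q4) and (q3 or (not q1 and q4))): α-rule — add ((q4 and not q5) iff q4), (q3 or (not q1 and q4)).
    ((q4 and not q5) iff q4): β-rule — branch into (q4 and not q5), q4  //  not (q4 and not q5), not q4.
      branch 2.1 (add (q4 and not q5), q4):
        (q4 and not q5): α-rule — add q4, not q5.
        (q3 or (not q1 and q4)): β-rule — branch into q3  //  (not q1 and q4).
          branch 2.1.1 (add q3):
            ○ open, literals {q3=T, q4=T, q5=F}.
          branch 2.1.2 (add (not q1 and q4)):
            (not q1 and q4): α-rule — add not q1, q4.
            ○ open, literals {q1=F, q4=T, q5=F}.
      branch 2.2 (add not (q4 and not q5), not q4):
        (q3 or (not q1 and q4)): β-rule — branch into q3  //  (not q1 and q4).
          branch 2.2.1 (add q3):
            not (q4 and not q5): β-rule — branch into not q4  //  not not q5.
              branch 2.2.1.1 (add not q4):
                ○ open, literals {q3=T, q4=F}.
              branch 2.2.1.2 (add not not q5):
                ○ open, literals {q3=T, q4=F, q5=T}.
          branch 2.2.2 (add (not q1 and q4)):
            (not q1 and q4): α-rule — add not q1, q4.
            × closes — contains both q4 and not q4.
1 branch closed, 5 open.
An open branch gives a satisfying assignment: q5=F.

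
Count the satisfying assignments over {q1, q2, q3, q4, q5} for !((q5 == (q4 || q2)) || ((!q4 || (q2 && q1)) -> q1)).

4

Initial set: {!((q5 == (q4 || q2)) || ((!q4 || (q2 && q1)) -> q1))}.
!((q5 == (q4 || q2)) || ((!q4 || (q2 && q1)) -> q1)): α-rule — add !(q5 == (q4 || q2)), !((!q4 || (q2 && q1)) -> q1).
!((!q4 || (q2 && q1)) -> q1): α-rule — add (!q4 || (q2 && q1)), !q1.
!(q5 == (q4 || q2)): β-rule — branch into q5, !(q4 || q2)  //  !q5, (q4 || q2).
  branch 1 (add q5, !(q4 || q2)):
    !(q4 || q2): α-rule — add !q4, !q2.
    (!q4 || (q2 && q1)): β-rule — branch into !q4  //  (q2 && q1).
      branch 1.1 (add !q4):
        ○ open, literals {q1=0, q2=0, q4=0, q5=1}.
      branch 1.2 (add (q2 && q1)):
        (q2 && q1): α-rule — add q2, q1.
        × closes — contains both q2 and !q2.
  branch 2 (add !q5, (q4 || q2)):
    (!q4 || (q2 && q1)): β-rule — branch into !q4  //  (q2 && q1).
      branch 2.1 (add !q4):
        (q4 || q2): β-rule — branch into q4  //  q2.
          branch 2.1.1 (add q4):
            × closes — contains both q4 and !q4.
          branch 2.1.2 (add q2):
            ○ open, literals {q1=0, q2=1, q4=0, q5=0}.
      branch 2.2 (add (q2 && q1)):
        (q2 && q1): α-rule — add q2, q1.
        × closes — contains both q1 and !q1.
3 branches closed, 2 open.
Each open branch fixes some atoms; the unmentioned ones are free. Counting distinct full assignments: branch {q1=0, q2=0, q4=0, q5=1} (q3) contributes 2 new; branch {q1=0, q2=1, q4=0, q5=0} (q3) contributes 2 new. Total: 4.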